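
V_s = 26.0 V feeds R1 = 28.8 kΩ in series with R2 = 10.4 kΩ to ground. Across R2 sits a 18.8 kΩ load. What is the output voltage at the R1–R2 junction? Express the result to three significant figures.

V_out ≈ 4.90 V

First combine the lower leg with the load: R2 ‖ R_L = 6.696 kΩ.
Now apply the divider: V_out = 26.0 × 0.1886 = 4.905 V.
(Unloaded it would be 6.90 V; the load pulls it down.)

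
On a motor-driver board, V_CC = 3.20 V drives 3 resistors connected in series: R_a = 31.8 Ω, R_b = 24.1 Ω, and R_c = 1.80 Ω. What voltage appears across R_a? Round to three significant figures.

V ≈ 1.76 V

Total series resistance ΣR = 31.8 + 24.1 + 1.80 = 57.70 Ω.
By the voltage-divider rule, V = 3.20 × 31.80/57.70 = 1.764 V.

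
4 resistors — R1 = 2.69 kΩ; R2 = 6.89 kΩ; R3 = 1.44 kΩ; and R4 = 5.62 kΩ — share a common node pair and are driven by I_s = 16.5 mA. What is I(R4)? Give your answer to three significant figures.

ΣG = 1/2.69 + 1/6.89 + 1/1.44 + 1/5.62 = 1.389.
Current divider: I(R4) = I_s · G_k/ΣG = 16.5 × (0.1779/1.389) = 16.5 × 0.1281 = 2.113 mA.

I ≈ 2.11 mA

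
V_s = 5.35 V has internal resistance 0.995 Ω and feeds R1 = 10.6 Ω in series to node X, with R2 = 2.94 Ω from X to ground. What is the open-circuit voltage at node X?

R1' = 0.995 + 10.6 = 11.59 Ω (source resistance + R1).
Open-circuit (no load on X): V_th = V_s · R2/(R1' + R2) = 5.35 × 2.94/(11.59 + 2.94) = 1.082 V.

V_th ≈ 1.08 V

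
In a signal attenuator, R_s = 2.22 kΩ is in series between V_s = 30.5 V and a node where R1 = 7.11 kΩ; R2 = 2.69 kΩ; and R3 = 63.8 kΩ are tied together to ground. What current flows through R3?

I ≈ 0.220 mA

Parallel bank: R_p = 1/(1/7.11 + 1/2.69 + 1/63.8) = 1.894 kΩ.
V_A = 30.5 × 1.894/4.114 = 14.04 V.
Branch current I = V_A/R3 = 14.04/63.8 = 0.2201 mA.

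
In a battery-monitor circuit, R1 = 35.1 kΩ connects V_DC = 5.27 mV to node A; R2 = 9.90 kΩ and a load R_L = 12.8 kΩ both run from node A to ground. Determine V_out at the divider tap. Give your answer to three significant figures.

R2 ‖ R_L = (9.90 × 12.8)/(9.90 + 12.8) = 5.582 kΩ.
Voltage divider with the loaded lower leg: V_out = 5.27 × 5.582/(35.1 + 5.582) = 5.27 × 0.1372 = 0.7231 mV.
(Unloaded it would be 1.16 mV; the load pulls it down.)

V_out ≈ 0.723 mV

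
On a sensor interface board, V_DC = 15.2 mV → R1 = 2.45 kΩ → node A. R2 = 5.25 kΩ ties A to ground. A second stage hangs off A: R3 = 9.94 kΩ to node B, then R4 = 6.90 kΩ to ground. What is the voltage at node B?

V_B ≈ 3.86 mV

The second stage (R3 + R4 = 16.84 kΩ) loads node A in parallel with R2.
R2 ‖ (R3+R4) = 4.002 kΩ.
So V_A = 15.2 × 0.6203 = 9.428 mV.
V_B = V_A × 0.4097 = 3.863 mV.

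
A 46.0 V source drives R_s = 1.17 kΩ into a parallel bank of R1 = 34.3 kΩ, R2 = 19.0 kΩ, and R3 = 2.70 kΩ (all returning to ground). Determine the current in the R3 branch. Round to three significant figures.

I ≈ 11.1 mA

Parallel bank: R_p = 1/(1/34.3 + 1/19.0 + 1/2.70) = 2.212 kΩ.
V_A by voltage divider: V_A = 46.0 × 2.212/(1.17 + 2.212) = 30.08 V.
I(R3) = V_A / R3 = 30.08/2.70 = 11.14 mA.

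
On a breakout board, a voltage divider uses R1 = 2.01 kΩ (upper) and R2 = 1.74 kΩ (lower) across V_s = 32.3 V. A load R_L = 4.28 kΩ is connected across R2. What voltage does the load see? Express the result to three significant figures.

V_out ≈ 12.3 V

R2 ‖ R_L = (1.74 × 4.28)/(1.74 + 4.28) = 1.237 kΩ.
Then V_out = V_s · R2'/(R1 + R2') = 32.3 × 1.237/3.247 = 12.31 V.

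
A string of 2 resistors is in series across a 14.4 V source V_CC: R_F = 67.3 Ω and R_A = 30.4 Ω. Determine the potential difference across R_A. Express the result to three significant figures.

ΣR = 67.3 + 30.4 = 97.70 Ω.
By the voltage-divider rule, V = 14.4 × 30.40/97.70 = 4.481 V.

V ≈ 4.48 V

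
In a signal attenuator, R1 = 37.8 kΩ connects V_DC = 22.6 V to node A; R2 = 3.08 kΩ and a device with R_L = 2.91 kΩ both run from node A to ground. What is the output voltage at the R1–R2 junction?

V_out ≈ 0.861 V

The load sits in parallel with R2, giving an effective lower resistance R2' = R2·R_L/(R2+R_L) = 1.496 kΩ.
Now apply the divider: V_out = 22.6 × 0.03808 = 0.8605 V.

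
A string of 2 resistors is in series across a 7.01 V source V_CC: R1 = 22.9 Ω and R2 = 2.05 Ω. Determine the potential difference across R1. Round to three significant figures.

V ≈ 6.43 V

Total series resistance ΣR = 22.9 + 2.05 = 24.95 Ω.
V = V_CC · R/ΣR = 7.01 × 0.9178 = 6.434 V.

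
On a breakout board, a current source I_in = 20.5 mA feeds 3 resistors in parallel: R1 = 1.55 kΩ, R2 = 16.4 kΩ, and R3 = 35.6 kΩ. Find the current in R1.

I ≈ 18.0 mA

Conductances: ΣG = 1/1.55 + 1/16.4 + 1/35.6 = 0.7342 (1/kΩ).
R1 takes the fraction G_k/ΣG = 0.6452/0.7342 = 0.8787, so I = 20.5 × 0.8787 = 18.01 mA.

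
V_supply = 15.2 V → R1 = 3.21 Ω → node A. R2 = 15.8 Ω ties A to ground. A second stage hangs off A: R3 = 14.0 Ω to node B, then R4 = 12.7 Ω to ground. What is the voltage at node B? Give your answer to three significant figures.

V_B ≈ 5.46 V

The second stage (R3 + R4 = 26.70 Ω) loads node A in parallel with R2.
Effective lower resistance at A: R2 ‖ 26.70 = 9.926 Ω.
First divider: V_A = V_supply · 9.926/(3.21 + 9.926) = 11.49 V.
Then the unloaded second divider: V_B = V_A × R4/(R3+R4) = 11.49 × 0.4757 = 5.463 V.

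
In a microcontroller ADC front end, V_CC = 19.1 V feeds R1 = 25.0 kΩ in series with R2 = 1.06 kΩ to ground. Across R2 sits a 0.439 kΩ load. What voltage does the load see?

V_out ≈ 0.234 V

The load sits in parallel with R2, giving an effective lower resistance R2' = R2·R_L/(R2+R_L) = 0.3104 kΩ.
Now apply the divider: V_out = 19.1 × 0.01227 = 0.2343 V.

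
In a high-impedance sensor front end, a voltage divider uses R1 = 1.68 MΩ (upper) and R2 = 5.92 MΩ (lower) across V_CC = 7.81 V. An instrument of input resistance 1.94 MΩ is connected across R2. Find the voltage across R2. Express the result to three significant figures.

V_out ≈ 3.63 V

R2 ‖ R_L = (5.92 × 1.94)/(5.92 + 1.94) = 1.461 MΩ.
Voltage divider with the loaded lower leg: V_out = 7.81 × 1.461/(1.68 + 1.461) = 7.81 × 0.4652 = 3.633 V.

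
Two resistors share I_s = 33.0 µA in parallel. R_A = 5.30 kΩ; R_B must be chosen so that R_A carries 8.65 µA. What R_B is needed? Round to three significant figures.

R_B ≈ 1.88 kΩ

Two-branch current divider: I_A = I_s · R_B/(R_A + R_B).
8.65/33.0 = R_B/(R_A + R_B) → R_B = R_A · (0.2621)/(1 − 0.2621) = 5.30 × 0.3552 = 1.883 kΩ.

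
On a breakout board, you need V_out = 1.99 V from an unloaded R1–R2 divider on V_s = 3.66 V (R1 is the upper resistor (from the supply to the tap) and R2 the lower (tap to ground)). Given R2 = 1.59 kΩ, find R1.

R1 ≈ 1.33 kΩ

V_out/V_s = R2/(R1+R2) = 0.5437.
Rearranging, R1 = R2·(1−k)/k = 1.59 × 0.8392 = 1.334 kΩ.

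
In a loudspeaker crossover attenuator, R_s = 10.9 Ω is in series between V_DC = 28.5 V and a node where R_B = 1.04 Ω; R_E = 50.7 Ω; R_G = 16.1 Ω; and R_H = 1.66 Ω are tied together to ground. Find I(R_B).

I ≈ 1.45 A

Equivalent of the parallel group: R_p = 0.6076 Ω.
Node voltage V_A = V_DC · R_p/(R_s + R_p) = 28.5 × 0.05280 = 1.505 V.
I(R_B) = V_A / R_B = 1.505/1.04 = 1.447 A.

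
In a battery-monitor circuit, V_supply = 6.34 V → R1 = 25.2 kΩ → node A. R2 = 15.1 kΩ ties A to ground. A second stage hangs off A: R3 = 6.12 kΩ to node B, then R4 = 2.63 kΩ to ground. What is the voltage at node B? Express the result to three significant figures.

The second stage (R3 + R4 = 8.750 kΩ) loads node A in parallel with R2.
Effective lower resistance at A: R2 ‖ 8.750 = 5.540 kΩ.
V_A = 6.34 × 5.540/(25.2 + 5.540) = 1.143 V.
Then the unloaded second divider: V_B = V_A × R4/(R3+R4) = 1.143 × 0.3006 = 0.3434 V.

V_B ≈ 0.343 V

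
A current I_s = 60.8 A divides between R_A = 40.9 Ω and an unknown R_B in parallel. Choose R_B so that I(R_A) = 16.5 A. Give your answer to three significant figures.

The fraction through R_A equals R_B/(R_A+R_B).
With f = 0.2714, R_B = R_A · f/(1−f) = 40.9 × 0.3725 = 15.23 Ω.

R_B ≈ 15.2 Ω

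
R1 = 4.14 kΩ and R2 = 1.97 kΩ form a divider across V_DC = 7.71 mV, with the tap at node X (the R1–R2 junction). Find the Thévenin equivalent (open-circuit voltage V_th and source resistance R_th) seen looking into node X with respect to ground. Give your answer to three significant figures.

Open-circuit (no load on X): V_th = V_DC · R2/(R1 + R2) = 7.71 × 1.97/(4.140 + 1.97) = 2.486 mV.
Zeroing V_DC shorts the top of R1 to ground, so R_th = R1 ‖ R2 = 1.335 kΩ.

V_th ≈ 2.49 mV, R_th ≈ 1.33 kΩ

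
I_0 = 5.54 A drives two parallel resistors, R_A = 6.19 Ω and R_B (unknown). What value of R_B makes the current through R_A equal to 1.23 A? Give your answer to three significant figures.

R_B ≈ 1.77 Ω

The fraction through R_A equals R_B/(R_A+R_B).
With f = 0.2220, R_B = R_A · f/(1−f) = 6.19 × 0.2854 = 1.767 Ω.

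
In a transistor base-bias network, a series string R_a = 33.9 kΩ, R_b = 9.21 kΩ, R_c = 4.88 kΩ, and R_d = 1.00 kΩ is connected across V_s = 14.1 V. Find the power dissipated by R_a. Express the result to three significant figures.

The common current is I = 14.1/48.99 = 0.2878 mA.
V(R_a) = I·R = 9.757 V; P = V·I = 9.757 × 0.2878 = 2.808 mW.

P ≈ 2.81 mW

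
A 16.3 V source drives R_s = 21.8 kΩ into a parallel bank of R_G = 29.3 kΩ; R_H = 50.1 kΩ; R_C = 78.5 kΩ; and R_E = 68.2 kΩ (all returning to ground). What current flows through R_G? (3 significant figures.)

Combine the parallel branches: R_p = (1/29.3 + 1/50.1 + 1/78.5 + 1/68.2)⁻¹ = 12.27 kΩ.
V_A = 16.3 × 12.27/34.07 = 5.871 V.
I(R_G) = V_A / R_G = 5.871/29.3 = 0.2004 mA.

I ≈ 0.200 mA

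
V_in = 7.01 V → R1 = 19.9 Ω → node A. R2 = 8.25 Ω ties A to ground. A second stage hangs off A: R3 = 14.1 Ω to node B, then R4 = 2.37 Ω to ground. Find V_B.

Looking into the second stage from A: R3 + R4 = 16.47 Ω appears in parallel with R2.
R2 ‖ (R3+R4) = 5.497 Ω.
So V_A = 7.01 × 0.2164 = 1.517 V.
Then the unloaded second divider: V_B = V_A × R4/(R3+R4) = 1.517 × 0.1439 = 0.2183 V.

V_B ≈ 0.218 V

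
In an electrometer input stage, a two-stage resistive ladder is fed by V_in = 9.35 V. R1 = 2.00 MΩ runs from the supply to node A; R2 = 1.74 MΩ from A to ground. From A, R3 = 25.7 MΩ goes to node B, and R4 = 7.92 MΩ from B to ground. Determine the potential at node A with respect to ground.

V_A ≈ 4.23 V

The second stage (R3 + R4 = 33.62 MΩ) loads node A in parallel with R2.
R2 ‖ (R3+R4) = 1.654 MΩ.
So V_A = 9.35 × 0.4527 = 4.233 V.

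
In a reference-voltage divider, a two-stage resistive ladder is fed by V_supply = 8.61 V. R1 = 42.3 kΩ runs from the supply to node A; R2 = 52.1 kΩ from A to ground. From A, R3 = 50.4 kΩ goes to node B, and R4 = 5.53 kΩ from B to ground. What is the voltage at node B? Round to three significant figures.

V_B ≈ 0.331 V

The second stage (R3 + R4 = 55.93 kΩ) loads node A in parallel with R2.
R2 ‖ (R3+R4) = 26.97 kΩ.
V_A = 8.61 × 26.97/(42.3 + 26.97) = 3.353 V.
Stage 2 is unloaded, so V_B = V_A · R4/(R3+R4) = 3.353 × 5.53/55.93 = 0.3315 V.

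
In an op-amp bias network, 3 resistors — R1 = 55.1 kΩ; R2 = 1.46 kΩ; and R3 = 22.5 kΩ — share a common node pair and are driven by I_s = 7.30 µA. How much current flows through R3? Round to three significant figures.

I ≈ 0.434 µA

Total conductance ΣG = 1/55.1 + 1/1.46 + 1/22.5 = 0.7475 (units of 1/kΩ).
Current divider: I(R3) = I_s · G_k/ΣG = 7.30 × (0.04444/0.7475) = 7.30 × 0.05946 = 0.4340 µA.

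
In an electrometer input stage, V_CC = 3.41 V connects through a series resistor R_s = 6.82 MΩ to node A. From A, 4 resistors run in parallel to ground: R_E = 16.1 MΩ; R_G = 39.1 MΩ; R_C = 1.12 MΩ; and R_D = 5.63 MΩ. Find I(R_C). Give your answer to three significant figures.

I ≈ 0.342 µA

Combine the parallel branches: R_p = (1/16.1 + 1/39.1 + 1/1.12 + 1/5.63)⁻¹ = 0.8634 MΩ.
Node voltage V_A = V_CC · R_p/(R_s + R_p) = 3.41 × 0.1124 = 0.3832 V.
Branch current I = V_A/R_C = 0.3832/1.12 = 0.3421 µA.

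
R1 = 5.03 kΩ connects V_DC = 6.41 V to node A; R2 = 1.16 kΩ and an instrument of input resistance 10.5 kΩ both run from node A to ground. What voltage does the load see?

V_out ≈ 1.10 V

R2 ‖ R_L = (1.16 × 10.5)/(1.16 + 10.5) = 1.045 kΩ.
Then V_out = V_DC · R2'/(R1 + R2') = 6.41 × 1.045/6.075 = 1.102 V.
(Unloaded it would be 1.20 V; the load pulls it down.)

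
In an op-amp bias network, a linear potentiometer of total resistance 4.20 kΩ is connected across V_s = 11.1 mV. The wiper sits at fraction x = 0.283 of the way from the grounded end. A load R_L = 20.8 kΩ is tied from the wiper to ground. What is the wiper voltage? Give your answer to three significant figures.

V_out ≈ 3.02 mV

Lower segment x·R_p = 1.189 kΩ; upper segment (1−x)·R_p = 3.011 kΩ.
R_L loads the lower segment: effective lower R = 1.124 kΩ.
Loaded-divider output: V_out = 11.1 × 0.2719 = 3.018 mV.
(Unloaded: V_out = x·V_s = 3.14 mV.)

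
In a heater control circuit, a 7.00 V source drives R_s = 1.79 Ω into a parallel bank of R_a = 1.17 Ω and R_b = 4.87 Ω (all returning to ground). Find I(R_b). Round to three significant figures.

I ≈ 0.496 A

Parallel bank: R_p = 1/(1/1.17 + 1/4.87) = 0.9434 Ω.
Node voltage V_A = V_supply · R_p/(R_s + R_p) = 7.00 × 0.3451 = 2.416 V.
I(R_b) = V_A / R_b = 2.416/4.87 = 0.4961 A.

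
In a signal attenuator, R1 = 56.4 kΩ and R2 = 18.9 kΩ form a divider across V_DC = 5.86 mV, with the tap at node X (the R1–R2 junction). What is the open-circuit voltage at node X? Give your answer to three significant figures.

With X open, the divider is unloaded: V_th = 5.86 × 18.9/75.30 = 1.471 mV.

V_th ≈ 1.47 mV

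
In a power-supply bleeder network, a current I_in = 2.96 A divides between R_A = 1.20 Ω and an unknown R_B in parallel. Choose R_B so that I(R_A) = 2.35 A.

R_B ≈ 4.62 Ω

In a two-way split, I_A/I_in = R_B/(R_A + R_B).
2.35/2.96 = R_B/(R_A + R_B) → R_B = R_A · (0.7939)/(1 − 0.7939) = 1.20 × 3.852 = 4.623 Ω.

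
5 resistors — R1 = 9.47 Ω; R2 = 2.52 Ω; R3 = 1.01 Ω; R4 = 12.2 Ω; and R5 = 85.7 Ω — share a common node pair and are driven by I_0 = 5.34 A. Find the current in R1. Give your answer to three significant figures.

Total conductance ΣG = 1/9.47 + 1/2.52 + 1/1.01 + 1/12.2 + 1/85.7 = 1.586 (units of 1/Ω).
R1 takes the fraction G_k/ΣG = 0.1056/1.586 = 0.06657, so I = 5.34 × 0.06657 = 0.3555 A.

I ≈ 0.356 A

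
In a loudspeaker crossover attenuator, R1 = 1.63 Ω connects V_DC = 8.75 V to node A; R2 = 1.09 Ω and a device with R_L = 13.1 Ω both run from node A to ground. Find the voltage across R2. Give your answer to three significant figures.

R2 ‖ R_L = (1.09 × 13.1)/(1.09 + 13.1) = 1.006 Ω.
Now apply the divider: V_out = 8.75 × 0.3817 = 3.340 V.
(Unloaded it would be 3.51 V; the load pulls it down.)

V_out ≈ 3.34 V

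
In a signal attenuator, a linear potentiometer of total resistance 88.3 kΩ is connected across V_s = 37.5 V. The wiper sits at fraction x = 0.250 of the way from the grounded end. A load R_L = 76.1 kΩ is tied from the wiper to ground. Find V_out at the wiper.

V_out ≈ 7.70 V

Lower segment x·R_p = 22.07 kΩ; upper segment (1−x)·R_p = 66.22 kΩ.
Lower segment in parallel with the load: 22.07 ‖ 76.1 = 17.11 kΩ.
Loaded-divider output: V_out = 37.5 × 0.2053 = 7.700 V.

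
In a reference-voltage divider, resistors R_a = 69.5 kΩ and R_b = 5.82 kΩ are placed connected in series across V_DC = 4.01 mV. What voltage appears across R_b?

Series total: ΣR = 69.5 + 5.82 = 75.32 kΩ.
By the voltage-divider rule, V = 4.01 × 5.820/75.32 = 0.3099 mV.

V ≈ 0.310 mV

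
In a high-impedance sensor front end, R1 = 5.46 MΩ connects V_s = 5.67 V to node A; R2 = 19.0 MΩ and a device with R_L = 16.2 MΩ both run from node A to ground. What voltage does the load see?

The load sits in parallel with R2, giving an effective lower resistance R2' = R2·R_L/(R2+R_L) = 8.744 MΩ.
Voltage divider with the loaded lower leg: V_out = 5.67 × 8.744/(5.46 + 8.744) = 5.67 × 0.6156 = 3.491 V.

V_out ≈ 3.49 V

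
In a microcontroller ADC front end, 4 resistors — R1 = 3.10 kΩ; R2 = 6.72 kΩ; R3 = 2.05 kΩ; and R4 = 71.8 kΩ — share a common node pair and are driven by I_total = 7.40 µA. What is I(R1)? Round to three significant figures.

ΣG = 1/3.10 + 1/6.72 + 1/2.05 + 1/71.8 = 0.9731.
By the current-divider rule, I = I_total · G_k/ΣG = 7.40 × 0.3315 = 2.453 µA.

I ≈ 2.45 µA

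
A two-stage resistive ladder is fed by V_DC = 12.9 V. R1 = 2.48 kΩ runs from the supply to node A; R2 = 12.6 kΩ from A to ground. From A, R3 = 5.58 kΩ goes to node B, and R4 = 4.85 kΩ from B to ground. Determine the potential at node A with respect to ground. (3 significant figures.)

V_A ≈ 8.99 V

The second stage (R3 + R4 = 10.43 kΩ) loads node A in parallel with R2.
R2 ‖ (R3+R4) = 5.706 kΩ.
So V_A = 12.9 × 0.6971 = 8.992 V.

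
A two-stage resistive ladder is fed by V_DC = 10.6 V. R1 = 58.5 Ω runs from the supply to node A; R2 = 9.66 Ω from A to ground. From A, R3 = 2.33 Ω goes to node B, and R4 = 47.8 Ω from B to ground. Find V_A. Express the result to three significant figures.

V_A ≈ 1.29 V

The second stage (R3 + R4 = 50.13 Ω) loads node A in parallel with R2.
Effective lower resistance at A: R2 ‖ 50.13 = 8.099 Ω.
So V_A = 10.6 × 0.1216 = 1.289 V.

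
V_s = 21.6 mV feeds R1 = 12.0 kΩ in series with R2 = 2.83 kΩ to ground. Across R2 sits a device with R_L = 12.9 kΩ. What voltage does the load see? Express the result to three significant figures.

The load sits in parallel with R2, giving an effective lower resistance R2' = R2·R_L/(R2+R_L) = 2.321 kΩ.
Then V_out = V_s · R2'/(R1 + R2') = 21.6 × 2.321/14.32 = 3.501 mV.

V_out ≈ 3.50 mV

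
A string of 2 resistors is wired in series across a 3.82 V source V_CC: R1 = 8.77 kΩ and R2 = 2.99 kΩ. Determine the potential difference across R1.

Series total: ΣR = 8.77 + 2.99 = 11.76 kΩ.
V = V_CC · R/ΣR = 3.82 × 0.7457 = 2.849 V.

V ≈ 2.85 V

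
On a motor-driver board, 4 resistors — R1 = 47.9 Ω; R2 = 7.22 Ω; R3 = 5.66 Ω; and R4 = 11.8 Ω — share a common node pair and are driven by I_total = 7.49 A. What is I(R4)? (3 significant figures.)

ΣG = 1/47.9 + 1/7.22 + 1/5.66 + 1/11.8 = 0.4208.
Current divider: I(R4) = I_total · G_k/ΣG = 7.49 × (0.08475/0.4208) = 7.49 × 0.2014 = 1.508 A.

I ≈ 1.51 A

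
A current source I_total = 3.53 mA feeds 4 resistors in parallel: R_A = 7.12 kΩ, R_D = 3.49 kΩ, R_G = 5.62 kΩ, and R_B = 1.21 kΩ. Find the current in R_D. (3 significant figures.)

I ≈ 0.707 mA

ΣG = 1/7.12 + 1/3.49 + 1/5.62 + 1/1.21 = 1.431.
R_D takes the fraction G_k/ΣG = 0.2865/1.431 = 0.2002, so I = 3.53 × 0.2002 = 0.7066 mA.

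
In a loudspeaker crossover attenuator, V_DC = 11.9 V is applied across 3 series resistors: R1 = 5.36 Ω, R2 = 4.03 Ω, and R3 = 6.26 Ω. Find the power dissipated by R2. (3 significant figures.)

Series current I = V_DC/ΣR = 11.9/15.65 = 0.7604 A.
V(R2) = I·R = 3.064 V; P = V·I = 3.064 × 0.7604 = 2.330 W.

P ≈ 2.33 W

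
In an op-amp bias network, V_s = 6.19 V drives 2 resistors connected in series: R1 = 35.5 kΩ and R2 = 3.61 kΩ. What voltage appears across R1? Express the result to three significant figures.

ΣR = 35.5 + 3.61 = 39.11 kΩ.
By the voltage-divider rule, V = 6.19 × 35.50/39.11 = 5.619 V.

V ≈ 5.62 V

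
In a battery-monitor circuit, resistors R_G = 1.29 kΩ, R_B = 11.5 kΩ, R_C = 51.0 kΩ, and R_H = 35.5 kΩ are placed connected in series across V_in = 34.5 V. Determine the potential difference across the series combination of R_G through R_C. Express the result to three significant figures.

Series total: ΣR = 1.29 + 11.5 + 51.0 + 35.5 = 99.29 kΩ.
R_{R_G..R_C} = 1.29 + 11.5 + 51.0 = 63.79 kΩ.
V = V_in · R/ΣR = 34.5 × 0.6425 = 22.16 V.

V ≈ 22.2 V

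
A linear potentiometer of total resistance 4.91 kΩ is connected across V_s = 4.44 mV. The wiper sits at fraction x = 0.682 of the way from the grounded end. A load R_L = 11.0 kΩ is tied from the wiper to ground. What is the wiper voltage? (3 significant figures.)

Split the track: R_lower = x·R_p = 3.349 kΩ, R_upper = (1−x)·R_p = 1.561 kΩ.
Lower segment in parallel with the load: 3.349 ‖ 11.0 = 2.567 kΩ.
Loaded-divider output: V_out = 4.44 × 0.6218 = 2.761 mV.

V_out ≈ 2.76 mV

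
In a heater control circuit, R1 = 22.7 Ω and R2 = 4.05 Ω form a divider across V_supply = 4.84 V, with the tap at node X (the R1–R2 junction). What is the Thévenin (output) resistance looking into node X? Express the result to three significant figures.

Zeroing V_supply shorts the top of R1 to ground, so R_th = R1 ‖ R2 = 3.437 Ω.

R_th ≈ 3.44 Ω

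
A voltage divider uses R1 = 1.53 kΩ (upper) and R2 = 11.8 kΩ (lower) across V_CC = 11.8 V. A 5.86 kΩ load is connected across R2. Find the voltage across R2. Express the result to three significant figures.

First combine the lower leg with the load: R2 ‖ R_L = 3.916 kΩ.
Now apply the divider: V_out = 11.8 × 0.7190 = 8.485 V.

V_out ≈ 8.48 V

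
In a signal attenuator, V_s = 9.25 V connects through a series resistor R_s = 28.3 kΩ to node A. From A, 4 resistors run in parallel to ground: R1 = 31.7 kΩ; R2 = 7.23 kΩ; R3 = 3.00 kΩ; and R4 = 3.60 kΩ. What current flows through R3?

I ≈ 0.133 mA

Parallel bank: R_p = 1/(1/31.7 + 1/7.23 + 1/3.00 + 1/3.60) = 1.280 kΩ.
V_A = 9.25 × 1.280/29.58 = 0.4004 V.
I(R3) = V_A / R3 = 0.4004/3.00 = 0.1335 mA.
(Check via current divider: I_total = 0.3127 mA; share G_k/ΣG = 0.4268 → same result.)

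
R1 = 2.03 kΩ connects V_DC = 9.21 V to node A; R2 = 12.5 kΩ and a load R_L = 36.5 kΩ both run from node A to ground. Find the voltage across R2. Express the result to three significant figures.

R2 ‖ R_L = (12.5 × 36.5)/(12.5 + 36.5) = 9.311 kΩ.
Voltage divider with the loaded lower leg: V_out = 9.21 × 9.311/(2.03 + 9.311) = 9.21 × 0.8210 = 7.561 V.

V_out ≈ 7.56 V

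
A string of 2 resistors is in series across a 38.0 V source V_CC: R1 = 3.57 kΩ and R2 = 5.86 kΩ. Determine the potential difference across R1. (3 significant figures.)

V ≈ 14.4 V

Series total: ΣR = 3.57 + 5.86 = 9.430 kΩ.
By the voltage-divider rule, V = 38.0 × 3.570/9.430 = 14.39 V.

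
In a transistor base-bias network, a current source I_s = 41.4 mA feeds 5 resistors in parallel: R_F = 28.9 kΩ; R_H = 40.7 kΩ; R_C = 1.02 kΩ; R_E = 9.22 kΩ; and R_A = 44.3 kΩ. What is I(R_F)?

I ≈ 1.22 mA

Conductances: ΣG = 1/28.9 + 1/40.7 + 1/1.02 + 1/9.22 + 1/44.3 = 1.171 (1/kΩ).
By the current-divider rule, I = I_s · G_k/ΣG = 41.4 × 0.02956 = 1.224 mA.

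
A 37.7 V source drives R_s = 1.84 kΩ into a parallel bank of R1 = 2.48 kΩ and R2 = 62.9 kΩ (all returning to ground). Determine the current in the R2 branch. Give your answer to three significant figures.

Combine the parallel branches: R_p = (1/2.48 + 1/62.9)⁻¹ = 2.386 kΩ.
V_A by voltage divider: V_A = 37.7 × 2.386/(1.84 + 2.386) = 21.29 V.
Branch current I = V_A/R2 = 21.29/62.9 = 0.3384 mA.

I ≈ 0.338 mA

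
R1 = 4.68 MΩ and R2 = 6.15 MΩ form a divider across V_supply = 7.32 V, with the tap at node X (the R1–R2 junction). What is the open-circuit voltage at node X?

Open-circuit (no load on X): V_th = V_supply · R2/(R1 + R2) = 7.32 × 6.15/(4.680 + 6.15) = 4.157 V.

V_th ≈ 4.16 V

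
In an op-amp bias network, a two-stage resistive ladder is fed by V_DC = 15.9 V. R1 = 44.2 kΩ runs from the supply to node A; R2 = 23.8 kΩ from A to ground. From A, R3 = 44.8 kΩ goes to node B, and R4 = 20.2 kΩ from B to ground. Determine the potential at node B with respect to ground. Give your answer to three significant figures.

V_B ≈ 1.40 V

Looking into the second stage from A: R3 + R4 = 65.00 kΩ appears in parallel with R2.
Effective lower resistance at A: R2 ‖ 65.00 = 17.42 kΩ.
First divider: V_A = V_DC · 17.42/(44.2 + 17.42) = 4.495 V.
Stage 2 is unloaded, so V_B = V_A · R4/(R3+R4) = 4.495 × 20.2/65.00 = 1.397 V.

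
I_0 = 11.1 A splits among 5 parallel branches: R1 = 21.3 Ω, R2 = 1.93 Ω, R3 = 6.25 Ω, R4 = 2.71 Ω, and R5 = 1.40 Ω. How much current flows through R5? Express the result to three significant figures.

I ≈ 4.38 A

Conductances: ΣG = 1/21.3 + 1/1.93 + 1/6.25 + 1/2.71 + 1/1.40 = 1.808 (1/Ω).
R5 takes the fraction G_k/ΣG = 0.7143/1.808 = 0.3950, so I = 11.1 × 0.3950 = 4.384 A.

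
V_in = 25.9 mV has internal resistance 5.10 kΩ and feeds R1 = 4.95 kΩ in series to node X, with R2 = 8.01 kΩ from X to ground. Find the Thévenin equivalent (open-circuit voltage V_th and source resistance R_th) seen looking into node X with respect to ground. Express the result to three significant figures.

V_th ≈ 11.5 mV, R_th ≈ 4.46 kΩ

R1' = 5.10 + 4.95 = 10.05 kΩ (source resistance + R1).
Open-circuit (no load on X): V_th = V_in · R2/(R1' + R2) = 25.9 × 8.01/(10.05 + 8.01) = 11.49 mV.
Looking into X with the source shorted: R_th = R1'·R2/(R1'+R2) = 10.05 × 8.01/18.06 = 4.457 kΩ.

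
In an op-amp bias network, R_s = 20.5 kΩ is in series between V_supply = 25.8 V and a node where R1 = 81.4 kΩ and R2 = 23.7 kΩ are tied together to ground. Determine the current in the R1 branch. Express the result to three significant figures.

Equivalent of the parallel group: R_p = 18.36 kΩ.
V_A by voltage divider: V_A = 25.8 × 18.36/(20.5 + 18.36) = 12.19 V.
I(R1) = V_A / R1 = 12.19/81.4 = 0.1497 mA.

I ≈ 0.150 mA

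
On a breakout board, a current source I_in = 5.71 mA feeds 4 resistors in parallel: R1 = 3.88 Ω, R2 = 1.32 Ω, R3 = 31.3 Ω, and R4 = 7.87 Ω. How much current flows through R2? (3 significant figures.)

ΣG = 1/3.88 + 1/1.32 + 1/31.3 + 1/7.87 = 1.174.
By the current-divider rule, I = I_in · G_k/ΣG = 5.71 × 0.6451 = 3.684 mA.

I ≈ 3.68 mA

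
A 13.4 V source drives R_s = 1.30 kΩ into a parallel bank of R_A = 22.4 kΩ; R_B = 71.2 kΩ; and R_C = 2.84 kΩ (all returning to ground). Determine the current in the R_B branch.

I ≈ 0.123 mA

Equivalent of the parallel group: R_p = 2.434 kΩ.
V_A by voltage divider: V_A = 13.4 × 2.434/(1.30 + 2.434) = 8.735 V.
I(R_B) = V_A / R_B = 8.735/71.2 = 0.1227 mA.
(Equivalently: I_total = 3.588 mA, then current-divider fraction G_k/ΣG = 0.03419.)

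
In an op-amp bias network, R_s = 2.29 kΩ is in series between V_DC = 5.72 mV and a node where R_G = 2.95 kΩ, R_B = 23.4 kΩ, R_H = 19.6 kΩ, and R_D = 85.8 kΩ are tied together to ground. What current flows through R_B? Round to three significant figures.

Equivalent of the parallel group: R_p = 2.250 kΩ.
V_A = 5.72 × 2.250/4.540 = 2.835 mV.
I(R_B) = V_A / R_B = 2.835/23.4 = 0.1212 µA.

I ≈ 0.121 µA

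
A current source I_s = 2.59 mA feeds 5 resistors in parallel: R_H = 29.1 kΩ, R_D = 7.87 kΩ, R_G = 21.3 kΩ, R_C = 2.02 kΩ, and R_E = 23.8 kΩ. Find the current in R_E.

ΣG = 1/29.1 + 1/7.87 + 1/21.3 + 1/2.02 + 1/23.8 = 0.7454.
R_E takes the fraction G_k/ΣG = 0.04202/0.7454 = 0.05636, so I = 2.59 × 0.05636 = 0.1460 mA.

I ≈ 0.146 mA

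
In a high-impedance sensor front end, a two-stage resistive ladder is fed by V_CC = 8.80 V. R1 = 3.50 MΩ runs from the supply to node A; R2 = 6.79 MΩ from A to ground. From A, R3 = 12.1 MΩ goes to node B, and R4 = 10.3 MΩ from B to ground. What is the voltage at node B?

V_B ≈ 2.42 V

The second stage (R3 + R4 = 22.40 MΩ) loads node A in parallel with R2.
R2 ‖ (R3+R4) = 5.211 MΩ.
First divider: V_A = V_CC · 5.211/(3.50 + 5.211) = 5.264 V.
V_B = V_A × 0.4598 = 2.421 V.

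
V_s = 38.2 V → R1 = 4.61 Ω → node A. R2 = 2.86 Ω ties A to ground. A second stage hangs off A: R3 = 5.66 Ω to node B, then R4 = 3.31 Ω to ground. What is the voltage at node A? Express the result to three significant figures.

V_A ≈ 12.2 V

Node A sees R2 in parallel with the series input of stage 2, R3 + R4 = 8.970 Ω.
Effective lower resistance at A: R2 ‖ 8.970 = 2.169 Ω.
So V_A = 38.2 × 0.3199 = 12.22 V.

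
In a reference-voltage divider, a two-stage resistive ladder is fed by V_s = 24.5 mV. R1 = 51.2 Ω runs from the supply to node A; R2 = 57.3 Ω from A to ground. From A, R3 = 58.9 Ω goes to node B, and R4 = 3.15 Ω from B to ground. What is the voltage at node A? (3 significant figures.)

V_A ≈ 9.01 mV

Node A sees R2 in parallel with the series input of stage 2, R3 + R4 = 62.05 Ω.
R2 ‖ (R3+R4) = 29.79 Ω.
First divider: V_A = V_s · 29.79/(51.2 + 29.79) = 9.012 mV.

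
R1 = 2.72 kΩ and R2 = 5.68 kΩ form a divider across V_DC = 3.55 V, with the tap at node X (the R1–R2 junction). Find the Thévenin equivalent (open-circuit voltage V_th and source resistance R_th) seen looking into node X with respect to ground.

V_th is the unloaded tap voltage: V_DC · R2/(R1+R2) = 3.55 × 0.6762 = 2.400 V.
Looking into X with the source shorted: R_th = R1·R2/(R1+R2) = 2.720 × 5.68/8.400 = 1.839 kΩ.

V_th ≈ 2.40 V, R_th ≈ 1.84 kΩ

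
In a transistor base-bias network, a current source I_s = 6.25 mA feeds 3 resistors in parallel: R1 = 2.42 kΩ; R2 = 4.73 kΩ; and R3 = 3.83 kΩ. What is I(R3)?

Total conductance ΣG = 1/2.42 + 1/4.73 + 1/3.83 = 0.8857 (units of 1/kΩ).
R3 takes the fraction G_k/ΣG = 0.2611/0.8857 = 0.2948, so I = 6.25 × 0.2948 = 1.842 mA.

I ≈ 1.84 mA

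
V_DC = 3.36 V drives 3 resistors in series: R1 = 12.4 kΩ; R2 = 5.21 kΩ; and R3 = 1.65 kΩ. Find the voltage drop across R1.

Series total: ΣR = 12.4 + 5.21 + 1.65 = 19.26 kΩ.
V = V_DC · R/ΣR = 3.36 × 0.6438 = 2.163 V.

V ≈ 2.16 V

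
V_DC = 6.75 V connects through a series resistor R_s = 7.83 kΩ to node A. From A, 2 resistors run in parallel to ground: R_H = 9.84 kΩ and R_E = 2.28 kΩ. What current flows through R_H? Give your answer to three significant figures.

Equivalent of the parallel group: R_p = 1.851 kΩ.
V_A = 6.75 × 1.851/9.681 = 1.291 V.
Branch current I = V_A/R_H = 1.291/9.84 = 0.1312 mA.
(Equivalently: I_total = 0.6972 mA, then current-divider fraction G_k/ΣG = 0.1881.)

I ≈ 0.131 mA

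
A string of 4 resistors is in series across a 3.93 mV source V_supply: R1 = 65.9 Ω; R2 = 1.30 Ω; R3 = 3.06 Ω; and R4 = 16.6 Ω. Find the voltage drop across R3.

Series total: ΣR = 65.9 + 1.30 + 3.06 + 16.6 = 86.86 Ω.
By the voltage-divider rule, V = 3.93 × 3.060/86.86 = 0.1385 mV.

V ≈ 0.138 mV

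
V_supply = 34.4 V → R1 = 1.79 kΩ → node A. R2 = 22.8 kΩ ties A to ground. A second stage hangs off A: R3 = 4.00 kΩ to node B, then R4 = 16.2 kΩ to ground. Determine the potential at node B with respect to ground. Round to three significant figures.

Node A sees R2 in parallel with the series input of stage 2, R3 + R4 = 20.20 kΩ.
R2 ‖ (R3+R4) = 10.71 kΩ.
First divider: V_A = V_supply · 10.71/(1.79 + 10.71) = 29.47 V.
V_B = V_A × 0.8020 = 23.64 V.

V_B ≈ 23.6 V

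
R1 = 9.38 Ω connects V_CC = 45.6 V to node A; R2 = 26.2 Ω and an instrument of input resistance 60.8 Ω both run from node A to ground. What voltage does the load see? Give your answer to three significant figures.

V_out ≈ 30.2 V

The load sits in parallel with R2, giving an effective lower resistance R2' = R2·R_L/(R2+R_L) = 18.31 Ω.
Then V_out = V_CC · R2'/(R1 + R2') = 45.6 × 18.31/27.69 = 30.15 V.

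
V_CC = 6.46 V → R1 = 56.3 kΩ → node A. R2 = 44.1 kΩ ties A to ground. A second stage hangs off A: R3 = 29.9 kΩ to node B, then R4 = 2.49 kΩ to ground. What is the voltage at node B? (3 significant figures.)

The second stage (R3 + R4 = 32.39 kΩ) loads node A in parallel with R2.
Effective lower resistance at A: R2 ‖ 32.39 = 18.67 kΩ.
V_A = 6.46 × 18.67/(56.3 + 18.67) = 1.609 V.
Then the unloaded second divider: V_B = V_A × R4/(R3+R4) = 1.609 × 0.07688 = 0.1237 V.

V_B ≈ 0.124 V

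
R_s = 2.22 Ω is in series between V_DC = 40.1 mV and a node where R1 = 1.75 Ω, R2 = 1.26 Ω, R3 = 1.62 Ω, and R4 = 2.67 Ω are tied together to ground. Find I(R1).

I ≈ 3.68 mA

Combine the parallel branches: R_p = (1/1.75 + 1/1.26 + 1/1.62 + 1/2.67)⁻¹ = 0.4243 Ω.
V_A by voltage divider: V_A = 40.1 × 0.4243/(2.22 + 0.4243) = 6.434 mV.
I(R1) = V_A / R1 = 6.434/1.75 = 3.677 mA.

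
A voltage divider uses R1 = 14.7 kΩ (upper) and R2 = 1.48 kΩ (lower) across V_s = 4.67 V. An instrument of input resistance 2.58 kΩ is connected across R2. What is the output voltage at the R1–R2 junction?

V_out ≈ 0.281 V

R2 ‖ R_L = (1.48 × 2.58)/(1.48 + 2.58) = 0.9405 kΩ.
Now apply the divider: V_out = 4.67 × 0.06013 = 0.2808 V.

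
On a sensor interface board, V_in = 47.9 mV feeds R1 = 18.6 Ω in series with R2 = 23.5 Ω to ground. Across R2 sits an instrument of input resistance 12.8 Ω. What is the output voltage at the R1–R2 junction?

First combine the lower leg with the load: R2 ‖ R_L = 8.287 Ω.
Now apply the divider: V_out = 47.9 × 0.3082 = 14.76 mV.

V_out ≈ 14.8 mV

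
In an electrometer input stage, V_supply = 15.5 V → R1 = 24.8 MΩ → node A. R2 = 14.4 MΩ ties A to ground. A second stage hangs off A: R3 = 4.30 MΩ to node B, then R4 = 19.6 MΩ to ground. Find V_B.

V_B ≈ 3.38 V

Looking into the second stage from A: R3 + R4 = 23.90 MΩ appears in parallel with R2.
R2 ‖ (R3+R4) = 8.986 MΩ.
V_A = 15.5 × 8.986/(24.8 + 8.986) = 4.122 V.
V_B = V_A × 0.8201 = 3.381 V.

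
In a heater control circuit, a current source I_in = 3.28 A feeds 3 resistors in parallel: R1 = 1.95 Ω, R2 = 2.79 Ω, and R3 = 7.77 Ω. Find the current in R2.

I ≈ 1.18 A

ΣG = 1/1.95 + 1/2.79 + 1/7.77 = 0.9999.
R2 takes the fraction G_k/ΣG = 0.3584/0.9999 = 0.3584, so I = 3.28 × 0.3584 = 1.176 A.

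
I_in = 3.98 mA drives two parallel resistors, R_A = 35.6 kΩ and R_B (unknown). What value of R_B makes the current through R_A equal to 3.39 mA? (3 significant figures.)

R_B ≈ 205 kΩ

Two-branch current divider: I_A = I_in · R_B/(R_A + R_B).
With f = 0.8518, R_B = R_A · f/(1−f) = 35.6 × 5.746 = 204.5 kΩ.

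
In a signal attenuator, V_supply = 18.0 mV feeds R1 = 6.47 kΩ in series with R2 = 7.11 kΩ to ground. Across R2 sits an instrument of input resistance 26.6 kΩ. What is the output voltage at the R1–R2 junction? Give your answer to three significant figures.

The load sits in parallel with R2, giving an effective lower resistance R2' = R2·R_L/(R2+R_L) = 5.610 kΩ.
Now apply the divider: V_out = 18.0 × 0.4644 = 8.360 mV.
(Unloaded it would be 9.42 mV; the load pulls it down.)

V_out ≈ 8.36 mV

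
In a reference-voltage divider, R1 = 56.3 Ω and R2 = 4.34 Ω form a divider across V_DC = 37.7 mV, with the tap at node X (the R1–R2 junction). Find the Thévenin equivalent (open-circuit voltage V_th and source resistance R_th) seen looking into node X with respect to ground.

With X open, the divider is unloaded: V_th = 37.7 × 4.34/60.64 = 2.698 mV.
With V_DC suppressed (replaced by a short), R_th = R1 ‖ R2 = (56.30 × 4.34)/(56.30 + 4.34) = 4.029 Ω.

V_th ≈ 2.70 mV, R_th ≈ 4.03 Ω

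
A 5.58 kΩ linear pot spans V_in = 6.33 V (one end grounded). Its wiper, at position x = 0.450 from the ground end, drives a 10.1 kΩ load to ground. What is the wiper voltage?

The pot divides into 3.069 kΩ above the wiper and 2.511 kΩ below.
(x·R_p) ‖ R_L = 2.011 kΩ.
V_out = 6.33 × 2.011/(3.069 + 2.011) = 2.506 V.

V_out ≈ 2.51 V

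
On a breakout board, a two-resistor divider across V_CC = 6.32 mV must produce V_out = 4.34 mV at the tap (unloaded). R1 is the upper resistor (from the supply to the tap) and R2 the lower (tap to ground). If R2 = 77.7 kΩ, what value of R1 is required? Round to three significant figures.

Required fraction k = V_out/V_CC = 0.6867.
R1 = R2·(1/k − 1) = 77.7 × 0.4562 = 35.45 kΩ.

R1 ≈ 35.4 kΩ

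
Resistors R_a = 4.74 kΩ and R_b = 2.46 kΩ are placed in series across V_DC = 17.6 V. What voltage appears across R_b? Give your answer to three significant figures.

V ≈ 6.01 V

Series total: ΣR = 4.74 + 2.46 = 7.200 kΩ.
V = V_DC · R/ΣR = 17.6 × 0.3417 = 6.013 V.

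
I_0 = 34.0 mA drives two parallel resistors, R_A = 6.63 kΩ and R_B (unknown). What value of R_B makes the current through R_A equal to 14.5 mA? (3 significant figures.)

R_B ≈ 4.93 kΩ

The fraction through R_A equals R_B/(R_A+R_B).
14.5/34.0 = R_B/(R_A + R_B) → R_B = R_A · (0.4265)/(1 − 0.4265) = 6.63 × 0.7436 = 4.930 kΩ.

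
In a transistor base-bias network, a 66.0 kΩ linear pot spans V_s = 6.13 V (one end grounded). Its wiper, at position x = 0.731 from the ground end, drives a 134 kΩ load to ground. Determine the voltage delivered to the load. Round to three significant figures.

Lower segment x·R_p = 48.25 kΩ; upper segment (1−x)·R_p = 17.75 kΩ.
Lower segment in parallel with the load: 48.25 ‖ 134 = 35.47 kΩ.
Then V_out = V_s · 35.47/(17.75 + 35.47) = 4.085 V.
(Unloaded: V_out = x·V_s = 4.48 V.)

V_out ≈ 4.09 V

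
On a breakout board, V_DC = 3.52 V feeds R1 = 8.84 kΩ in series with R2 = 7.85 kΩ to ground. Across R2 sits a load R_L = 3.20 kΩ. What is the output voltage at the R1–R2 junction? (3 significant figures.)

V_out ≈ 0.720 V

R2 ‖ R_L = (7.85 × 3.20)/(7.85 + 3.20) = 2.273 kΩ.
Now apply the divider: V_out = 3.52 × 0.2046 = 0.7200 V.
(Unloaded it would be 1.66 V; the load pulls it down.)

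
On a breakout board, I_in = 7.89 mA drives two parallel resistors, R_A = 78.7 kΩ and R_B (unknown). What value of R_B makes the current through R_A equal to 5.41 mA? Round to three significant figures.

R_B ≈ 172 kΩ

Two-branch current divider: I_A = I_in · R_B/(R_A + R_B).
5.41/7.89 = R_B/(R_A + R_B) → R_B = R_A · (0.6857)/(1 − 0.6857) = 78.7 × 2.181 = 171.7 kΩ.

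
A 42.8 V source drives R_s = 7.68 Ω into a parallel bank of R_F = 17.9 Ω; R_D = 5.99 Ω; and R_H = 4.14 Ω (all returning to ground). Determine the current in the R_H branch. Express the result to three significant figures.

I ≈ 2.26 A

Combine the parallel branches: R_p = (1/17.9 + 1/5.99 + 1/4.14)⁻¹ = 2.154 Ω.
V_A by voltage divider: V_A = 42.8 × 2.154/(7.68 + 2.154) = 9.373 V.
Branch current I = V_A/R_H = 9.373/4.14 = 2.264 A.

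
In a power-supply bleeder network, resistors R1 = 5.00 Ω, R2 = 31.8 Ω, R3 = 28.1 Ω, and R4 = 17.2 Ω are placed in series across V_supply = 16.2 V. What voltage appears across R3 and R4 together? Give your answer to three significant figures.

V ≈ 8.94 V

ΣR = 5.00 + 31.8 + 28.1 + 17.2 = 82.10 Ω.
R_{R3..R4} = 28.1 + 17.2 = 45.30 Ω.
By the voltage-divider rule, V = 16.2 × 45.30/82.10 = 8.939 V.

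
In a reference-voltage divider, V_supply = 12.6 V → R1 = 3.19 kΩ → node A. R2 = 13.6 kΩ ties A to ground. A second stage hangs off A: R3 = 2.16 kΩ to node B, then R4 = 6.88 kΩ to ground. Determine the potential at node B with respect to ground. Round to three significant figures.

V_B ≈ 6.04 V

Node A sees R2 in parallel with the series input of stage 2, R3 + R4 = 9.040 kΩ.
R2 ‖ (R3+R4) = 5.430 kΩ.
V_A = 12.6 × 5.430/(3.19 + 5.430) = 7.937 V.
V_B = V_A × 0.7611 = 6.041 V.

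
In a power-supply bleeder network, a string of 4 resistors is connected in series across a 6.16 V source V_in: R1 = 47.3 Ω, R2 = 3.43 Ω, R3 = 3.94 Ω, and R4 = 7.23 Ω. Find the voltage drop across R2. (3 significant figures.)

ΣR = 47.3 + 3.43 + 3.94 + 7.23 = 61.90 Ω.
Voltage divider: V = V_in · (3.430 / 61.90) = 6.16 × 0.05541 = 0.3413 V.

V ≈ 0.341 V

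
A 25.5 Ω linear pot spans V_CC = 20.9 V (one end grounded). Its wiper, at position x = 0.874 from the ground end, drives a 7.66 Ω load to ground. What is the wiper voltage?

V_out ≈ 13.4 V

The pot divides into 3.213 Ω above the wiper and 22.29 Ω below.
(x·R_p) ‖ R_L = 5.701 Ω.
V_out = 20.9 × 5.701/(3.213 + 5.701) = 13.37 V.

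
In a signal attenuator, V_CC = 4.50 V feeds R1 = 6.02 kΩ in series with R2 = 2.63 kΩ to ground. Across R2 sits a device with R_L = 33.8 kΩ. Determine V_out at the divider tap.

V_out ≈ 1.30 V

First combine the lower leg with the load: R2 ‖ R_L = 2.440 kΩ.
Then V_out = V_CC · R2'/(R1 + R2') = 4.50 × 2.440/8.460 = 1.298 V.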